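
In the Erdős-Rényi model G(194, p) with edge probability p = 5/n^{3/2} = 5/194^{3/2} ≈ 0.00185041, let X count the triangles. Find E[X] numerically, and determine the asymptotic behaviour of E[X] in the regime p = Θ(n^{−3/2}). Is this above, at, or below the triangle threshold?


Number of potential triangles: C(194, 3) = 1198144.
Each occurs with probability p³ ≈ (0.00185041)³ ≈ 6.33581122e-09.
By linearity: E[X] = C(194, 3)·p³ ≈ 1198144 · 6.33581122e-09 ≈ 0.007591.
Since α = 3/2 > 1, p = c/n^{3/2} = o(1/n) is below the triangle threshold p ~ 1/n. Asymptotically E[X] ~ (c³/6)·n^{3(1−α)} = (5³/6)·n^{-1.5} → 0, so by Markov's inequality G has no triangles w.h.p.

E[X] ≈ 0.007591; in regime p = Θ(1/n^{3/2}) E[X] tends to 0 (below the triangle threshold p ~ 1/n).


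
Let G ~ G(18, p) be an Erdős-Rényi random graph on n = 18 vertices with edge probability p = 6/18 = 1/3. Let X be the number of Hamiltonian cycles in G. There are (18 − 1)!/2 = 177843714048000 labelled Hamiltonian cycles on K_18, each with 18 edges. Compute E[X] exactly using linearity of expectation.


K_18 has (18 − 1)!/2 = 177843714048000 labelled Hamiltonian cycles.
For each such Hamiltonian cycle H, let X_H = 1 if all 18 edges of H are present in G. Then P[X_H = 1] = p^{18} = (1/3)^{18} = 1/387420489.
Summing the indicators: E[X] = Σ_H E[X_H] = 177843714048000 · p^{18} = 177843714048000 · 1/387420489 = 243955712000/531441.
Numerically: E[X] ≈ 4.59e+05.

E[X] = 177843714048000 · (1/3)^{18} = 243955712000/531441 ≈ 4.59e+05.


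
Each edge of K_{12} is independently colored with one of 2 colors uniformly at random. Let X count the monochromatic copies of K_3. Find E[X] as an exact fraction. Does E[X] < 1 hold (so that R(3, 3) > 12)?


E[X] = C(12, 3) · 2^{1 − 3} = 220 · 2^{−2} = 220/4.
As a reduced fraction: E[X] = 55 ≈ 55.000.
Is E[X] < 1? NO.
Since E[X] ≥ 1, the first-moment bound is inconclusive at n = 12; it does NOT by itself certify R(3, 3) > 12.

E[X] = 55 ≈ 55.000; E[X] ≥ 1; first-moment method inconclusive here.


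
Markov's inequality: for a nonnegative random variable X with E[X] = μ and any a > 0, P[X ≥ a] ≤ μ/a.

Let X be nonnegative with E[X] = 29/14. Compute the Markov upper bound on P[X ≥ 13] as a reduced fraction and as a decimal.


μ = E[X] = 29/14, a = 13.
Markov: P[X ≥ 13] ≤ μ/a = (29/14)/13 = 29/182.
Numerically: ≈ 0.159341.
(Since a = 13 > μ = 2.071429, the bound 29/182 is < 1 and informative.)

P[X ≥ 13] ≤ 29/182 ≈ 0.159341.


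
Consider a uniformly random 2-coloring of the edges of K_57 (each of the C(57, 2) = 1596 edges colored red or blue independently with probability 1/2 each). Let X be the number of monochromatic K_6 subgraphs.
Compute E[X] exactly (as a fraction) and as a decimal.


Let X = Σ_S X_S over the C(57, 6) = 36288252 subsets S of size 6, where X_S = 1 if the K_6 on S is monochromatic.
For a fixed S, the K_6 on S has C(6, 2) = 15 edges. P[all 15 edges red] = (1/2)^15, and likewise for blue, so P[monochromatic] = 2·(1/2)^15 = 2^{1 − 15} = 1/16384.
By linearity: E[X] = C(57, 6) · 2^{1 − 15} = 36288252 · 1/16384 = 9072063/4096.
Numerically: E[X] ≈ 2214.85913.

E[X] = C(57,6)·2^(1−C(6,2)) = 9072063/4096 ≈ 2214.85913.


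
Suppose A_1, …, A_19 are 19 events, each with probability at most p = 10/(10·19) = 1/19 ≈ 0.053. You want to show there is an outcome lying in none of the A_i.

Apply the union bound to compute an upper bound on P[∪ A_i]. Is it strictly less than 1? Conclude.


Union bound: P[∪_{i=1}^{19} A_i] ≤ Σ_i P[A_i] ≤ 19·p = 19·(1/19) = 1.
Numerically: 1 ≈ 1.000.
Is 1 < 1? NO.
Since the bound 1 is ≥ 1, the union bound is uninformative here; it does NOT by itself certify existence.

19·p = 1 ≈ 1.000; existence NOT certified by the union bound.


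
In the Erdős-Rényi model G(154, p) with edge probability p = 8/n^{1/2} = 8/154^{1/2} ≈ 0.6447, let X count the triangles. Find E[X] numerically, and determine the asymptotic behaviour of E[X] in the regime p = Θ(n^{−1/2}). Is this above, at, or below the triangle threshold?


Number of potential triangles: C(154, 3) = 596904.
Each occurs with probability p³ ≈ (0.6447)³ ≈ 2.679100e-01.
By linearity: E[X] = C(154, 3)·p³ ≈ 596904 · 2.679100e-01 ≈ 159916.5342.
Since α = 1/2 < 1, p = c/n^{1/2} ≫ 1/n is above the triangle threshold p ~ 1/n. Asymptotically E[X] ~ (c³/6)·n^{3(1−α)} = (8³/6)·n^{1.5} → ∞; triangles are abundant w.h.p.

E[X] ≈ 159916.5342; in regime p = Θ(1/n^{1/2}) E[X] diverges (above the triangle threshold p ~ 1/n).


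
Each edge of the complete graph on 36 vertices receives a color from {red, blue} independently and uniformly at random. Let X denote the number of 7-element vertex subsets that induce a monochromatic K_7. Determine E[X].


Let X = Σ_S X_S over the C(36, 7) = 8347680 subsets S of size 7, where X_S = 1 if the K_7 on S is monochromatic.
For a fixed S, the K_7 on S has C(7, 2) = 21 edges. P[all 21 edges red] = (1/2)^21, and likewise for blue, so P[monochromatic] = 2·(1/2)^21 = 2^{1 − 21} = 1/1048576.
By linearity: E[X] = C(36, 7) · 2^{1 − 21} = 8347680 · 1/1048576 = 260865/32768.
Numerically: E[X] ≈ 7.9610.

E[X] = C(36,7)·2^(1−C(7,2)) = 260865/32768 ≈ 7.9610.


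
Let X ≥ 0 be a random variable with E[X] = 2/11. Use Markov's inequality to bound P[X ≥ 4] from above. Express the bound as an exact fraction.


μ = E[X] = 2/11, a = 4.
Markov: P[X ≥ 4] ≤ μ/a = (2/11)/4 = 1/22.
Numerically: ≈ 0.045.
(Since a = 4 > μ = 0.182, the bound 1/22 is < 1 and informative.)

P[X ≥ 4] ≤ 1/22 ≈ 0.045.


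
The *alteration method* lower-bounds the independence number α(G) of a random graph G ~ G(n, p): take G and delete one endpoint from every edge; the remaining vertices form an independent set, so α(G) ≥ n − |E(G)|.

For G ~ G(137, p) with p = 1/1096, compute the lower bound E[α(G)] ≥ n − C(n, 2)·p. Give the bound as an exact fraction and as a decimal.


E[|E(G)|] = C(137, 2)·p = 9316 · (1/1096) = 17/2.
E[α(G)] ≥ n − E[|E(G)|] = 137 − 17/2 = 257/2.
Numerically: ≈ 128.5000.
(This is only a lower bound; the true E[α(G)] may be larger.)

E[α(G)] ≥ 257/2 ≈ 128.5000.


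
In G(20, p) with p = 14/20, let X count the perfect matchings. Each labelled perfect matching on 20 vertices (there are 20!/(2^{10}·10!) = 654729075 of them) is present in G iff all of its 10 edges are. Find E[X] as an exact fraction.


K_20 has 20!/(2^{10}·10!) = 654729075 labelled perfect matchings.
For each such perfect matching H, let X_H = 1 if all 10 edges of H are present in G. Then P[X_H = 1] = p^{10} = (7/10)^{10} = 282475249/10000000000.
By linearity of expectation: E[X] = Σ_H E[X_H] = 654729075 · p^{10} = 654729075 · 282475249/10000000000 = 7397790339526587/400000000.
Numerically: E[X] ≈ 1.85e+07.

E[X] = 654729075 · (7/10)^{10} = 7397790339526587/400000000 ≈ 1.85e+07.


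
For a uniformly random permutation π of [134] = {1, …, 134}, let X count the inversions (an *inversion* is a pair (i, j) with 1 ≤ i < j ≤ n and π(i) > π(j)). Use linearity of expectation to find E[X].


Write X = Σ X_I over the C(134, 2) = 8911 pairs i < j, with X_I the indicator of one inversion.
There are 8911 indicators.
For each fixed pair i < j, the values π(i) and π(j) are two distinct elements of {1, …, 134} in uniformly random order; by symmetry P[π(i) > π(j)] = 1/2.
By linearity: E[X] = 8911 · (1/2) = C(134, 2) · (1/2) = 8911/2 = 8911/2 ≈ 4455.500.

E[X] = 8911/2 = 4455.500.


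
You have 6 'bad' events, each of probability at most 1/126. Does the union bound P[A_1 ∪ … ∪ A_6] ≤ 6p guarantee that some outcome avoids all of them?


Union bound: P[∪_{i=1}^{6} A_i] ≤ Σ_i P[A_i] ≤ 6·p = 6·(1/126) = 1/21.
Numerically: 1/21 ≈ 0.04762.
Is 1/21 < 1? YES.
Since P[∪ A_i] ≤ 1/21 < 1, the complement has P[∩ A_i^c] ≥ 1 − 1/21 = 20/21 > 0, so some outcome avoids every A_i.

6·p = 1/21 ≈ 0.04762; existence CERTIFIED by the union bound.


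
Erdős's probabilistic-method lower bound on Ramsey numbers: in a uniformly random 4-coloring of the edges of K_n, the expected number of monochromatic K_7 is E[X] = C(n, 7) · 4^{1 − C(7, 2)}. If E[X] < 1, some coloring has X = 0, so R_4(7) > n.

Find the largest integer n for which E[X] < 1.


We need C(n, 7) · 4^{1 − 21} < 1, i.e. C(n, 7) < 4^{21 − 1} = 1099511627776.
Check values of n near the boundary:
  n = 174: C(174, 7) = 847879782984; 847879782984 < 1099511627776? YES
  n = 175: C(175, 7) = 883208107275; 883208107275 < 1099511627776? YES
  n = 176: C(176, 7) = 919790691600; 919790691600 < 1099511627776? YES
  n = 177: C(177, 7) = 957664425960; 957664425960 < 1099511627776? YES
  n = 178: C(178, 7) = 996867063280; 996867063280 < 1099511627776? YES
  n = 179: C(179, 7) = 1037437234460; 1037437234460 < 1099511627776? YES
  n = 180: C(180, 7) = 1079414463600; 1079414463600 < 1099511627776? YES
  n = 181: C(181, 7) = 1122839183400; 1122839183400 < 1099511627776? NO
  n = 182: C(182, 7) = 1167752750736; 1167752750736 < 1099511627776? NO
The largest n with C(n, 7) < 1099511627776 is n = 180 (where E[X] = 67463403975/68719476736 ≈ 0.982). Hence R_4(7) > 180, i.e. R_4(7) ≥ 181.

Largest n = 180; hence R_4(7) > 180.


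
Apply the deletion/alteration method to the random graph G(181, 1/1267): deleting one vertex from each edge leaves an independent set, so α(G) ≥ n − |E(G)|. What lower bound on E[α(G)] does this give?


E[|E(G)|] = C(181, 2)·p = 16290 · (1/1267) = 90/7.
E[α(G)] ≥ n − E[|E(G)|] = 181 − 90/7 = 1177/7.
Numerically: ≈ 168.14286.
(This is only a lower bound; the true E[α(G)] may be larger.)

E[α(G)] ≥ 1177/7 ≈ 168.14286.


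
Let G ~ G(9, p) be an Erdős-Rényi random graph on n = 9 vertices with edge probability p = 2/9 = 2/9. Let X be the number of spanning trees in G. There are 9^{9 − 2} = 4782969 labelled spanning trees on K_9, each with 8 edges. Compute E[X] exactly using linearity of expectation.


K_9 has 9^{9 − 2} = 4782969 labelled spanning trees.
For each such spanning tree H, let X_H = 1 if all 8 edges of H are present in G. Then P[X_H = 1] = p^{8} = (2/9)^{8} = 256/43046721.
By linearity: E[X] = Σ_H E[X_H] = 4782969 · p^{8} = 4782969 · 256/43046721 = 256/9.
Numerically: E[X] ≈ 28.4.

E[X] = 4782969 · (2/9)^{8} = 256/9 ≈ 28.4.


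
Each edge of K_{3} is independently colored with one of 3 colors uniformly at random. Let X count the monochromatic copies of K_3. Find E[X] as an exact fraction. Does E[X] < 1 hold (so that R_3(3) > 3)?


E[X] = C(3, 3) · 3^{1 − 3} = 1 · 3^{−2} = 1/9.
As a reduced fraction: E[X] = 1/9 ≈ 0.111111.
Is E[X] < 1? YES.
Since E[X] < 1, there exists a 3-coloring of K_{3} with no monochromatic K_3; hence R_3(3) > 3.

E[X] = 1/9 ≈ 0.111111; E[X] < 1, so R_3(3) > 3.


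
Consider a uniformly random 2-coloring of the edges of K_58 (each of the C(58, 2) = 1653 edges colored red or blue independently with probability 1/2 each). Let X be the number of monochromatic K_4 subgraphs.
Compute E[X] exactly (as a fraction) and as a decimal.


Let X = Σ_S X_S over the C(58, 4) = 424270 subsets S of size 4, where X_S = 1 if the K_4 on S is monochromatic.
For a fixed S, the K_4 on S has C(4, 2) = 6 edges. P[all 6 edges red] = (1/2)^6, and likewise for blue, so P[monochromatic] = 2·(1/2)^6 = 2^{1 − 6} = 1/32.
By linearity: E[X] = C(58, 4) · 2^{1 − 6} = 424270 · 1/32 = 212135/16.
Numerically: E[X] ≈ 13258.438.

E[X] = C(58,4)·2^(1−C(4,2)) = 212135/16 ≈ 13258.438.


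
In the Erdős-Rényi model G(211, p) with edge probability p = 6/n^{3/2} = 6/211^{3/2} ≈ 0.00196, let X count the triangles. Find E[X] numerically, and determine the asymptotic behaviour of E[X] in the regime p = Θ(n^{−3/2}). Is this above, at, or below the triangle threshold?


Number of potential triangles: C(211, 3) = 1543465.
Each occurs with probability p³ ≈ (0.00196)³ ≈ 7.50210e-09.
By linearity: E[X] = C(211, 3)·p³ ≈ 1543465 · 7.50210e-09 ≈ 0.012.
Since α = 3/2 > 1, p = c/n^{3/2} = o(1/n) is below the triangle threshold p ~ 1/n. Asymptotically E[X] ~ (c³/6)·n^{3(1−α)} = (6³/6)·n^{-1.5} → 0, so by Markov's inequality G has no triangles w.h.p.

E[X] ≈ 0.012; in regime p = Θ(1/n^{3/2}) E[X] tends to 0 (below the triangle threshold p ~ 1/n).


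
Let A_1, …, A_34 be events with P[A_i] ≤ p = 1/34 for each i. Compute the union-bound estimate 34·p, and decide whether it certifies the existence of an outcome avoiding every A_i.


Union bound: P[∪_{i=1}^{34} A_i] ≤ Σ_i P[A_i] ≤ 34·p = 34·(1/34) = 1.
Numerically: 1 ≈ 1.0000.
Is 1 < 1? NO.
Since the bound 1 is ≥ 1, the union bound is uninformative here; it does NOT by itself certify existence.

34·p = 1 ≈ 1.0000; existence NOT certified by the union bound.


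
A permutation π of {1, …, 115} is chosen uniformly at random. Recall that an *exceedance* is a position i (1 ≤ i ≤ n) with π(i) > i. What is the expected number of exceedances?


Write X = Σ_{i=1}^{115} X_i, where X_i = 1_{π(i) > i}.
For each fixed i, π(i) is uniform over {1, …, 115} (marginal of a uniform permutation), so P[π(i) > i] = (n − i)/n. Summing: Σ_{i=1}^{115} (n − i)/n = (0 + 1 + … + 114)/115 = 115(115 − 1)/(2·115) = (115 − 1)/2.
Hence E[X] = Σ_{i=1}^{115} (115 − i)/115 = 57 ≈ 57.00000.

E[X] = 57 = 57.00000.


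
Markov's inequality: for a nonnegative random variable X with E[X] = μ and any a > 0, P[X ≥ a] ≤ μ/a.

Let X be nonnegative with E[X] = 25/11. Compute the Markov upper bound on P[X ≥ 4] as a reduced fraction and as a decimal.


μ = E[X] = 25/11, a = 4.
Markov: P[X ≥ 4] ≤ μ/a = (25/11)/4 = 25/44.
Numerically: ≈ 0.56818.
(Since a = 4 > μ = 2.27273, the bound 25/44 is < 1 and informative.)

P[X ≥ 4] ≤ 25/44 ≈ 0.56818.


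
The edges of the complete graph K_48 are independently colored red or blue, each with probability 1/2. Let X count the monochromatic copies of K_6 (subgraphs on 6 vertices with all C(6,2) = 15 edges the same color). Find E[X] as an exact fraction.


Let X = Σ_S X_S over the C(48, 6) = 12271512 subsets S of size 6, where X_S = 1 if the K_6 on S is monochromatic.
For a fixed S, the K_6 on S has C(6, 2) = 15 edges. P[all 15 edges red] = (1/2)^15, and likewise for blue, so P[monochromatic] = 2·(1/2)^15 = 2^{1 − 15} = 1/16384.
By linearity of expectation: E[X] = C(48, 6) · 2^{1 − 15} = 12271512 · 1/16384 = 1533939/2048.
Numerically: E[X] ≈ 748.99365.

E[X] = C(48,6)·2^(1−C(6,2)) = 1533939/2048 ≈ 748.99365.


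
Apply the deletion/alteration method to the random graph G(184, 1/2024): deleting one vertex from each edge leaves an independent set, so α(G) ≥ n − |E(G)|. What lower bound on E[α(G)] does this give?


E[|E(G)|] = C(184, 2)·p = 16836 · (1/2024) = 183/22.
E[α(G)] ≥ n − E[|E(G)|] = 184 − 183/22 = 3865/22.
Numerically: ≈ 175.6818.
(This is only a lower bound; the true E[α(G)] may be larger.)

E[α(G)] ≥ 3865/22 ≈ 175.6818.


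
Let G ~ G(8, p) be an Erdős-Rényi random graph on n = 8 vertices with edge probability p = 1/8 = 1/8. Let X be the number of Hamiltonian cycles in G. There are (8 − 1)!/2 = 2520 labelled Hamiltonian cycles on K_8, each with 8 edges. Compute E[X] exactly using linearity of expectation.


K_8 has (8 − 1)!/2 = 2520 labelled Hamiltonian cycles.
For each such Hamiltonian cycle H, let X_H = 1 if all 8 edges of H are present in G. Then P[X_H = 1] = p^{8} = (1/8)^{8} = 1/16777216.
By linearity of expectation: E[X] = Σ_H E[X_H] = 2520 · p^{8} = 2520 · 1/16777216 = 315/2097152.
Numerically: E[X] ≈ 0.0001502.

E[X] = 2520 · (1/8)^{8} = 315/2097152 ≈ 0.0001502.


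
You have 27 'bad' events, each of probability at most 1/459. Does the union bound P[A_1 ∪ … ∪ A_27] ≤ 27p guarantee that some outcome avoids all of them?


Union bound: P[∪_{i=1}^{27} A_i] ≤ Σ_i P[A_i] ≤ 27·p = 27·(1/459) = 1/17.
Numerically: 1/17 ≈ 0.0588235.
Is 1/17 < 1? YES.
Since P[∪ A_i] ≤ 1/17 < 1, the complement has P[∩ A_i^c] ≥ 1 − 1/17 = 16/17 > 0, so some outcome avoids every A_i.

27·p = 1/17 ≈ 0.0588235; existence CERTIFIED by the union bound.


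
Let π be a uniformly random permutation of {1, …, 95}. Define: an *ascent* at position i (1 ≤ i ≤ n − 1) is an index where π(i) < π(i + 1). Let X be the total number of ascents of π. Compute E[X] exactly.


Write X = Σ X_I over i = 1, …, 94, with X_I the indicator of one ascent.
There are 94 indicators.
For each fixed i, the pair (π(i), π(i+1)) is a uniformly random ordered pair of distinct values from {1, …, 95}; by symmetry P[π(i) < π(i+1)] = 1/2.
By linearity: E[X] = 94 · (1/2) = (95 − 1) · (1/2) = 47 ≈ 47.000.

E[X] = 47 = 47.000.


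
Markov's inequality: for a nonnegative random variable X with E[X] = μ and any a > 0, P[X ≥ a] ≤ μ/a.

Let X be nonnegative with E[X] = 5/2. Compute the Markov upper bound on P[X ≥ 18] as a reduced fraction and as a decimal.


μ = E[X] = 5/2, a = 18.
Markov: P[X ≥ 18] ≤ μ/a = (5/2)/18 = 5/36.
Numerically: ≈ 0.139.
(Since a = 18 > μ = 2.500, the bound 5/36 is < 1 and informative.)

P[X ≥ 18] ≤ 5/36 ≈ 0.139.


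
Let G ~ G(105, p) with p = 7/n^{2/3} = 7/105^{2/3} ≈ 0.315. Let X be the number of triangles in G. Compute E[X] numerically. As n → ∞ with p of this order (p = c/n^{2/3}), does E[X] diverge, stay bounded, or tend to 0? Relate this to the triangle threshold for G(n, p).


Number of potential triangles: C(105, 3) = 187460.
Each occurs with probability p³ ≈ (0.315)³ ≈ 3.11111e-02.
By linearity: E[X] = C(105, 3)·p³ ≈ 187460 · 3.11111e-02 ≈ 5832.089.
Since α = 2/3 < 1, p = c/n^{2/3} ≫ 1/n is above the triangle threshold p ~ 1/n. Asymptotically E[X] ~ (c³/6)·n^{3(1−α)} = (7³/6)·n^{1} → ∞; triangles are abundant w.h.p.

E[X] ≈ 5832.089; in regime p = Θ(1/n^{2/3}) E[X] diverges (above the triangle threshold p ~ 1/n).


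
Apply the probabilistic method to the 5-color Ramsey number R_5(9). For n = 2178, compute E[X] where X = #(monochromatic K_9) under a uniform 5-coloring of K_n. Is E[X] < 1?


E[X] = C(2178, 9) · 5^{1 − 36} = 2989303896287203303608800 · 5^{−35} = 2989303896287203303608800/2910383045673370361328125.
As a reduced fraction: E[X] = 119572155851488132144352/116415321826934814453125 ≈ 1.0271170.
Is E[X] < 1? NO.
Since E[X] ≥ 1, the first-moment bound is inconclusive at n = 2178; it does NOT by itself certify R_5(9) > 2178.

E[X] = 119572155851488132144352/116415321826934814453125 ≈ 1.0271170; E[X] ≥ 1; first-moment method inconclusive here.


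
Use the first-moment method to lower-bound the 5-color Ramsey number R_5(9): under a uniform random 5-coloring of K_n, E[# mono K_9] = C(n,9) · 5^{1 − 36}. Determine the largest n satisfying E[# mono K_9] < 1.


We need C(n, 9) · 5^{1 − 36} < 1, i.e. C(n, 9) < 5^{36 − 1} = 2910383045673370361328125.
Check values of n near the boundary:
  n = 2165: C(2165, 9) = 2832220612024886803272630; 2832220612024886803272630 < 2910383045673370361328125? YES
  n = 2166: C(2166, 9) = 2844037944203015677277940; 2844037944203015677277940 < 2910383045673370361328125? YES
  n = 2167: C(2167, 9) = 2855899084841489792706810; 2855899084841489792706810 < 2910383045673370361328125? YES
  n = 2168: C(2168, 9) = 2867804175977929537095120; 2867804175977929537095120 < 2910383045673370361328125? YES
  n = 2169: C(2169, 9) = 2879753360044504243499683; 2879753360044504243499683 < 2910383045673370361328125? YES
  n = 2170: C(2170, 9) = 2891746779868845075610510; 2891746779868845075610510 < 2910383045673370361328125? YES
  n = 2171: C(2171, 9) = 2903784578674959601827205; 2903784578674959601827205 < 2910383045673370361328125? YES
  n = 2172: C(2172, 9) = 2915866900084148060642020; 2915866900084148060642020 < 2910383045673370361328125? NO
The largest n with C(n, 9) < 2910383045673370361328125 is n = 2171 (where E[X] = 580756915734991920365441/582076609134674072265625 ≈ 0.998). Hence R_5(9) > 2171, i.e. R_5(9) ≥ 2172.

Largest n = 2171; hence R_5(9) > 2171.


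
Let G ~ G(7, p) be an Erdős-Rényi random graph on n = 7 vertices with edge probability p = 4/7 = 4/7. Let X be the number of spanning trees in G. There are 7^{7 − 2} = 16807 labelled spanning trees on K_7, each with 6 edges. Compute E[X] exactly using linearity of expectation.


K_7 has 7^{7 − 2} = 16807 labelled spanning trees.
For each such spanning tree H, let X_H = 1 if all 6 edges of H are present in G. Then P[X_H = 1] = p^{6} = (4/7)^{6} = 4096/117649.
By linearity of expectation: E[X] = Σ_H E[X_H] = 16807 · p^{6} = 16807 · 4096/117649 = 4096/7.
Numerically: E[X] ≈ 585.

E[X] = 16807 · (4/7)^{6} = 4096/7 ≈ 585.


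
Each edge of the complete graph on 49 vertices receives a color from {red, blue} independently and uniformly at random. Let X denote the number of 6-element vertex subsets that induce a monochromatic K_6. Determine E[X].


Let X = Σ_S X_S over the C(49, 6) = 13983816 subsets S of size 6, where X_S = 1 if the K_6 on S is monochromatic.
For a fixed S, the K_6 on S has C(6, 2) = 15 edges. P[all 15 edges red] = (1/2)^15, and likewise for blue, so P[monochromatic] = 2·(1/2)^15 = 2^{1 − 15} = 1/16384.
By linearity of expectation: E[X] = C(49, 6) · 2^{1 − 15} = 13983816 · 1/16384 = 1747977/2048.
Numerically: E[X] ≈ 853.504.

E[X] = C(49,6)·2^(1−C(6,2)) = 1747977/2048 ≈ 853.504.


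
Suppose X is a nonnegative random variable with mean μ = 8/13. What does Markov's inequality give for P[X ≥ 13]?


μ = E[X] = 8/13, a = 13.
Markov: P[X ≥ 13] ≤ μ/a = (8/13)/13 = 8/169.
Numerically: ≈ 0.04734.
(Since a = 13 > μ = 0.61538, the bound 8/169 is < 1 and informative.)

P[X ≥ 13] ≤ 8/169 ≈ 0.04734.


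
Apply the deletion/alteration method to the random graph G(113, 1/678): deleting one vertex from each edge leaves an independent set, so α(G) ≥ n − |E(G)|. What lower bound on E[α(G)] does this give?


E[|E(G)|] = C(113, 2)·p = 6328 · (1/678) = 28/3.
E[α(G)] ≥ n − E[|E(G)|] = 113 − 28/3 = 311/3.
Numerically: ≈ 103.66667.
(This is only a lower bound; the true E[α(G)] may be larger.)

E[α(G)] ≥ 311/3 ≈ 103.66667.


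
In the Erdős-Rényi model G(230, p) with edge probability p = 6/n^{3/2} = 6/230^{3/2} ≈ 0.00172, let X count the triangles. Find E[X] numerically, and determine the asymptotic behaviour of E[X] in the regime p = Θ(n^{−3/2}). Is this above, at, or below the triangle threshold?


Number of potential triangles: C(230, 3) = 2001460.
Each occurs with probability p³ ≈ (0.00172)³ ≈ 5.08954e-09.
By linearity: E[X] = C(230, 3)·p³ ≈ 2001460 · 5.08954e-09 ≈ 0.010.
Since α = 3/2 > 1, p = c/n^{3/2} = o(1/n) is below the triangle threshold p ~ 1/n. Asymptotically E[X] ~ (c³/6)·n^{3(1−α)} = (6³/6)·n^{-1.5} → 0, so by Markov's inequality G has no triangles w.h.p.

E[X] ≈ 0.010; in regime p = Θ(1/n^{3/2}) E[X] tends to 0 (below the triangle threshold p ~ 1/n).


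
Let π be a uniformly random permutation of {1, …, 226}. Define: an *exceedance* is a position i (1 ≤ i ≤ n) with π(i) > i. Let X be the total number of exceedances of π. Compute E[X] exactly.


Write X = Σ_{i=1}^{226} X_i, where X_i = 1_{π(i) > i}.
For each fixed i, π(i) is uniform over {1, …, 226} (marginal of a uniform permutation), so P[π(i) > i] = (n − i)/n. Summing: Σ_{i=1}^{226} (n − i)/n = (0 + 1 + … + 225)/226 = 226(226 − 1)/(2·226) = (226 − 1)/2.
Hence E[X] = Σ_{i=1}^{226} (226 − i)/226 = 225/2 ≈ 112.500.

E[X] = 225/2 = 112.500.


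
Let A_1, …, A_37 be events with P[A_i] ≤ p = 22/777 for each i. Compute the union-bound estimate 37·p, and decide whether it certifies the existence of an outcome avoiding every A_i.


Union bound: P[∪_{i=1}^{37} A_i] ≤ Σ_i P[A_i] ≤ 37·p = 37·(22/777) = 22/21.
Numerically: 22/21 ≈ 1.047619.
Is 22/21 < 1? NO.
Since the bound 22/21 is ≥ 1, the union bound is uninformative here; it does NOT by itself certify existence.

37·p = 22/21 ≈ 1.047619; existence NOT certified by the union bound.


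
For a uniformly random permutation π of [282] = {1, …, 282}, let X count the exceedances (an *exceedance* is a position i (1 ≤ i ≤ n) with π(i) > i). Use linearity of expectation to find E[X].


Write X = Σ_{i=1}^{282} X_i, where X_i = 1_{π(i) > i}.
For each fixed i, π(i) is uniform over {1, …, 282} (marginal of a uniform permutation), so P[π(i) > i] = (n − i)/n. Summing: Σ_{i=1}^{282} (n − i)/n = (0 + 1 + … + 281)/282 = 282(282 − 1)/(2·282) = (282 − 1)/2.
Hence E[X] = Σ_{i=1}^{282} (282 − i)/282 = 281/2 ≈ 140.5000.

E[X] = 281/2 = 140.5000.


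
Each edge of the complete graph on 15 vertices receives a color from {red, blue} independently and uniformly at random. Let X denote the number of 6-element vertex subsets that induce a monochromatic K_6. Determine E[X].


Let X = Σ_S X_S over the C(15, 6) = 5005 subsets S of size 6, where X_S = 1 if the K_6 on S is monochromatic.
For a fixed S, the K_6 on S has C(6, 2) = 15 edges. P[all 15 edges red] = (1/2)^15, and likewise for blue, so P[monochromatic] = 2·(1/2)^15 = 2^{1 − 15} = 1/16384.
By linearity of expectation: E[X] = C(15, 6) · 2^{1 − 15} = 5005 · 1/16384 = 5005/16384.
Numerically: E[X] ≈ 0.3055.

E[X] = C(15,6)·2^(1−C(6,2)) = 5005/16384 ≈ 0.3055.


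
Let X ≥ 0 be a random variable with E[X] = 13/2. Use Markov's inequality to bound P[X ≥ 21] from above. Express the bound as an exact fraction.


μ = E[X] = 13/2, a = 21.
Markov: P[X ≥ 21] ≤ μ/a = (13/2)/21 = 13/42.
Numerically: ≈ 0.3095.
(Since a = 21 > μ = 6.5000, the bound 13/42 is < 1 and informative.)

P[X ≥ 21] ≤ 13/42 ≈ 0.3095.


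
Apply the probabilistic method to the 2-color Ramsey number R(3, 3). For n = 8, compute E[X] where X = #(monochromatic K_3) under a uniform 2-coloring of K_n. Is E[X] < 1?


E[X] = C(8, 3) · 2^{1 − 3} = 56 · 2^{−2} = 56/4.
As a reduced fraction: E[X] = 14 ≈ 14.0000000.
Is E[X] < 1? NO.
Since E[X] ≥ 1, the first-moment bound is inconclusive at n = 8; it does NOT by itself certify R(3, 3) > 8.

E[X] = 14 ≈ 14.0000000; E[X] ≥ 1; first-moment method inconclusive here.


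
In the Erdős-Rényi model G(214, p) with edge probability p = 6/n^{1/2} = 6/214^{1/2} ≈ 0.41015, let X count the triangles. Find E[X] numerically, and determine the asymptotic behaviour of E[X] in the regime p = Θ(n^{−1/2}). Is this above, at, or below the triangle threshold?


Number of potential triangles: C(214, 3) = 1610564.
Each occurs with probability p³ ≈ (0.41015)³ ≈ 6.8997458e-02.
By linearity: E[X] = C(214, 3)·p³ ≈ 1610564 · 6.8997458e-02 ≈ 111124.82203.
Since α = 1/2 < 1, p = c/n^{1/2} ≫ 1/n is above the triangle threshold p ~ 1/n. Asymptotically E[X] ~ (c³/6)·n^{3(1−α)} = (6³/6)·n^{1.5} → ∞; triangles are abundant w.h.p.

E[X] ≈ 111124.82203; in regime p = Θ(1/n^{1/2}) E[X] diverges (above the triangle threshold p ~ 1/n).


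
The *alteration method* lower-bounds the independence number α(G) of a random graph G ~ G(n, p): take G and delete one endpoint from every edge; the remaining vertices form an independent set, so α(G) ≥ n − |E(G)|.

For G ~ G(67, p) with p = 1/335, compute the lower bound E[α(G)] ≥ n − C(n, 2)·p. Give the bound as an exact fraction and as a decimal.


E[|E(G)|] = C(67, 2)·p = 2211 · (1/335) = 33/5.
E[α(G)] ≥ n − E[|E(G)|] = 67 − 33/5 = 302/5.
Numerically: ≈ 60.40000.
(This is only a lower bound; the true E[α(G)] may be larger.)

E[α(G)] ≥ 302/5 ≈ 60.40000.


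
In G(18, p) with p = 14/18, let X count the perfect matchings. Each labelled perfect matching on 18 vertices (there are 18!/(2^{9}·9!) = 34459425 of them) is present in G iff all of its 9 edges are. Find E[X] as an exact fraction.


K_18 has 18!/(2^{9}·9!) = 34459425 labelled perfect matchings.
For each such perfect matching H, let X_H = 1 if all 9 edges of H are present in G. Then P[X_H = 1] = p^{9} = (7/9)^{9} = 40353607/387420489.
Summing the indicators: E[X] = Σ_H E[X_H] = 34459425 · p^{9} = 34459425 · 40353607/387420489 = 17167433257975/4782969.
Numerically: E[X] ≈ 3.589e+06.

E[X] = 34459425 · (7/9)^{9} = 17167433257975/4782969 ≈ 3.589e+06.


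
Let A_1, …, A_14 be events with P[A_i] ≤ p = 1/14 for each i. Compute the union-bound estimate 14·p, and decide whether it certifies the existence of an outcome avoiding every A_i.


Union bound: P[∪_{i=1}^{14} A_i] ≤ Σ_i P[A_i] ≤ 14·p = 14·(1/14) = 1.
Numerically: 1 ≈ 1.000.
Is 1 < 1? NO.
Since the bound 1 is ≥ 1, the union bound is uninformative here; it does NOT by itself certify existence.

14·p = 1 ≈ 1.000; existence NOT certified by the union bound.


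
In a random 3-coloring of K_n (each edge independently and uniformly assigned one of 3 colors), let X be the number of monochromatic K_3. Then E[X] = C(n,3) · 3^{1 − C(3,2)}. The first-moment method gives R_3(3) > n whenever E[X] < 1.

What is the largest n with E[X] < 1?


We need C(n, 3) · 3^{1 − 3} < 1, i.e. C(n, 3) < 3^{3 − 1} = 9.
Check values of n near the boundary:
  n = 3: C(3, 3) = 1; 1 < 9? YES
  n = 4: C(4, 3) = 4; 4 < 9? YES
  n = 5: C(5, 3) = 10; 10 < 9? NO
The largest n with C(n, 3) < 9 is n = 4 (where E[X] = 4/9 ≈ 0.4444444). Hence R_3(3) > 4, i.e. R_3(3) ≥ 5.

Largest n = 4; hence R_3(3) > 4.


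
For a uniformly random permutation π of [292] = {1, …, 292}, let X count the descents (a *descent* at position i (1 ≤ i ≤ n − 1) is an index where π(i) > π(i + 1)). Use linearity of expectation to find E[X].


Write X = Σ X_I over i = 1, …, 291, with X_I the indicator of one descent.
There are 291 indicators.
For each fixed i, the pair (π(i), π(i+1)) is a uniformly random ordered pair of distinct values from {1, …, 292}; by symmetry P[π(i) > π(i+1)] = 1/2.
By linearity: E[X] = 291 · (1/2) = (292 − 1) · (1/2) = 291/2 ≈ 145.500000.

E[X] = 291/2 = 145.500000.


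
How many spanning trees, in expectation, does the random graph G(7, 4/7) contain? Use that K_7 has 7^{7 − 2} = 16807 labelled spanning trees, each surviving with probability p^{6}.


K_7 has 7^{7 − 2} = 16807 labelled spanning trees.
For each such spanning tree H, let X_H = 1 if all 6 edges of H are present in G. Then P[X_H = 1] = p^{6} = (4/7)^{6} = 4096/117649.
By linearity: E[X] = Σ_H E[X_H] = 16807 · p^{6} = 16807 · 4096/117649 = 4096/7.
Numerically: E[X] ≈ 585.14.

E[X] = 16807 · (4/7)^{6} = 4096/7 ≈ 585.14.


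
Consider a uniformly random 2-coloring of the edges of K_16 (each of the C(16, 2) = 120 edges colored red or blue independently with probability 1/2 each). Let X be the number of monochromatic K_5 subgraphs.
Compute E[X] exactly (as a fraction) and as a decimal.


Let X = Σ_S X_S over the C(16, 5) = 4368 subsets S of size 5, where X_S = 1 if the K_5 on S is monochromatic.
For a fixed S, the K_5 on S has C(5, 2) = 10 edges. P[all 10 edges red] = (1/2)^10, and likewise for blue, so P[monochromatic] = 2·(1/2)^10 = 2^{1 − 10} = 1/512.
Summing: E[X] = C(16, 5) · 2^{1 − 10} = 4368 · 1/512 = 273/32.
Numerically: E[X] ≈ 8.53125.

E[X] = C(16,5)·2^(1−C(5,2)) = 273/32 ≈ 8.53125.


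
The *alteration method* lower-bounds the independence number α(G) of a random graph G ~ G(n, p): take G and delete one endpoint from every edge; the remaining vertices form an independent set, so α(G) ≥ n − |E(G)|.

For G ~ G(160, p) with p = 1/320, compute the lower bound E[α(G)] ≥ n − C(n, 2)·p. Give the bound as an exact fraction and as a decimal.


E[|E(G)|] = C(160, 2)·p = 12720 · (1/320) = 159/4.
E[α(G)] ≥ n − E[|E(G)|] = 160 − 159/4 = 481/4.
Numerically: ≈ 120.2500.
(This is only a lower bound; the true E[α(G)] may be larger.)

E[α(G)] ≥ 481/4 ≈ 120.2500.


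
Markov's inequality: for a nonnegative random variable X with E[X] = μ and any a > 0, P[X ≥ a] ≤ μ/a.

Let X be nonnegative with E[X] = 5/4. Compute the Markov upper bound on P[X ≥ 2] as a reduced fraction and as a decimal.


μ = E[X] = 5/4, a = 2.
Markov: P[X ≥ 2] ≤ μ/a = (5/4)/2 = 5/8.
Numerically: ≈ 0.625000.
(Since a = 2 > μ = 1.250000, the bound 5/8 is < 1 and informative.)

P[X ≥ 2] ≤ 5/8 ≈ 0.625000.


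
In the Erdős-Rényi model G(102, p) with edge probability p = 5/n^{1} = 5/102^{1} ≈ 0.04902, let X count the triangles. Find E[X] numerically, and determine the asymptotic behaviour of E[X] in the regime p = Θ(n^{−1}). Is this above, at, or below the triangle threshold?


Number of potential triangles: C(102, 3) = 171700.
Each occurs with probability p³ ≈ (0.04902)³ ≈ 1.177903e-04.
By linearity: E[X] = C(102, 3)·p³ ≈ 171700 · 1.177903e-04 ≈ 20.2246.
Here α = 1, so p = 5/n is exactly at the triangle threshold p ~ 1/n. Asymptotically E[X] → c³/6 = 5³/6 = 125/6 ≈ 20.8333, a bounded constant. In this regime the triangle count is asymptotically Poisson(c³/6).

E[X] ≈ 20.2246; in regime p = Θ(1/n^{1}) E[X] stays bounded (at the triangle threshold p ~ 1/n).


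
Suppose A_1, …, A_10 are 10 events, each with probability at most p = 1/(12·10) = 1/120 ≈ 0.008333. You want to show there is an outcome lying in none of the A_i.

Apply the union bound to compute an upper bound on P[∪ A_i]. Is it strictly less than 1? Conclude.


Union bound: P[∪_{i=1}^{10} A_i] ≤ Σ_i P[A_i] ≤ 10·p = 10·(1/120) = 1/12.
Numerically: 1/12 ≈ 0.083333.
Is 1/12 < 1? YES.
Since P[∪ A_i] ≤ 1/12 < 1, the complement has P[∩ A_i^c] ≥ 1 − 1/12 = 11/12 > 0, so some outcome avoids every A_i.

10·p = 1/12 ≈ 0.083333; existence CERTIFIED by the union bound.


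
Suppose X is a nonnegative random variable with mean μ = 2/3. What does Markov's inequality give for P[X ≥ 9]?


μ = E[X] = 2/3, a = 9.
Markov: P[X ≥ 9] ≤ μ/a = (2/3)/9 = 2/27.
Numerically: ≈ 0.0741.
(Since a = 9 > μ = 0.6667, the bound 2/27 is < 1 and informative.)

P[X ≥ 9] ≤ 2/27 ≈ 0.0741.


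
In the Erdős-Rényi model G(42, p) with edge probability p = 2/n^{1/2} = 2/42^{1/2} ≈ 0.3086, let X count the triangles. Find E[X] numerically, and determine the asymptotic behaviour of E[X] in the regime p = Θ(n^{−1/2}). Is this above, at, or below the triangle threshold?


Number of potential triangles: C(42, 3) = 11480.
Each occurs with probability p³ ≈ (0.3086)³ ≈ 2.939111e-02.
By linearity: E[X] = C(42, 3)·p³ ≈ 11480 · 2.939111e-02 ≈ 337.4100.
Since α = 1/2 < 1, p = c/n^{1/2} ≫ 1/n is above the triangle threshold p ~ 1/n. Asymptotically E[X] ~ (c³/6)·n^{3(1−α)} = (2³/6)·n^{1.5} → ∞; triangles are abundant w.h.p.

E[X] ≈ 337.4100; in regime p = Θ(1/n^{1/2}) E[X] diverges (above the triangle threshold p ~ 1/n).


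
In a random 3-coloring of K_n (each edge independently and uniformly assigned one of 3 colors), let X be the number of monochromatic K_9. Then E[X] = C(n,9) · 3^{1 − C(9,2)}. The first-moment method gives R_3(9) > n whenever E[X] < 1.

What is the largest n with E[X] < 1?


We need C(n, 9) · 3^{1 − 36} < 1, i.e. C(n, 9) < 3^{36 − 1} = 50031545098999707.
Check values of n near the boundary:
  n = 295: C(295, 9) = 41221140106119260; 41221140106119260 < 50031545098999707? YES
  n = 296: C(296, 9) = 42513789098994080; 42513789098994080 < 50031545098999707? YES
  n = 297: C(297, 9) = 43842345008337645; 43842345008337645 < 50031545098999707? YES
  n = 298: C(298, 9) = 45207677551849890; 45207677551849890 < 50031545098999707? YES
  n = 299: C(299, 9) = 46610674441390059; 46610674441390059 < 50031545098999707? YES
  n = 300: C(300, 9) = 48052241692154700; 48052241692154700 < 50031545098999707? YES
  n = 301: C(301, 9) = 49533303936090975; 49533303936090975 < 50031545098999707? YES
  n = 302: C(302, 9) = 51054804739588650; 51054804739588650 < 50031545098999707? NO
  n = 303: C(303, 9) = 52617706925494425; 52617706925494425 < 50031545098999707? NO
  n = 304: C(304, 9) = 54222992899492560; 54222992899492560 < 50031545098999707? NO
The largest n with C(n, 9) < 50031545098999707 is n = 301 (where E[X] = 16511101312030325/16677181699666569 ≈ 0.99004). Hence R_3(9) > 301, i.e. R_3(9) ≥ 302.

Largest n = 301; hence R_3(9) > 301.


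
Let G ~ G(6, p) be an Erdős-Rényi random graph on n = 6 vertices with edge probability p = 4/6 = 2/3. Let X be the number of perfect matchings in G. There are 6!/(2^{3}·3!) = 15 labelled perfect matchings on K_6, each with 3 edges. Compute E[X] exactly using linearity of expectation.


K_6 has 6!/(2^{3}·3!) = 15 labelled perfect matchings.
For each such perfect matching H, let X_H = 1 if all 3 edges of H are present in G. Then P[X_H = 1] = p^{3} = (2/3)^{3} = 8/27.
Summing the indicators: E[X] = Σ_H E[X_H] = 15 · p^{3} = 15 · 8/27 = 40/9.
Numerically: E[X] ≈ 4.4444.

E[X] = 15 · (2/3)^{3} = 40/9 ≈ 4.4444.


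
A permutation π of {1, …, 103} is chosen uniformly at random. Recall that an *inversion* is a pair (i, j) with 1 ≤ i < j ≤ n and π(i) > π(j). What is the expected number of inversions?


Write X = Σ X_I over the C(103, 2) = 5253 pairs i < j, with X_I the indicator of one inversion.
There are 5253 indicators.
For each fixed pair i < j, the values π(i) and π(j) are two distinct elements of {1, …, 103} in uniformly random order; by symmetry P[π(i) > π(j)] = 1/2.
By linearity: E[X] = 5253 · (1/2) = C(103, 2) · (1/2) = 5253/2 = 5253/2 ≈ 2626.500000.

E[X] = 5253/2 = 2626.500000.


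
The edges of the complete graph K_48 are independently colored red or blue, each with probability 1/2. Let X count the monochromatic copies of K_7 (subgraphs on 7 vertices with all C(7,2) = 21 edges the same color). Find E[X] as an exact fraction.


Let X = Σ_S X_S over the C(48, 7) = 73629072 subsets S of size 7, where X_S = 1 if the K_7 on S is monochromatic.
For a fixed S, the K_7 on S has C(7, 2) = 21 edges. P[all 21 edges red] = (1/2)^21, and likewise for blue, so P[monochromatic] = 2·(1/2)^21 = 2^{1 − 21} = 1/1048576.
By linearity of expectation: E[X] = C(48, 7) · 2^{1 − 21} = 73629072 · 1/1048576 = 4601817/65536.
Numerically: E[X] ≈ 70.21815.

E[X] = C(48,7)·2^(1−C(7,2)) = 4601817/65536 ≈ 70.21815.


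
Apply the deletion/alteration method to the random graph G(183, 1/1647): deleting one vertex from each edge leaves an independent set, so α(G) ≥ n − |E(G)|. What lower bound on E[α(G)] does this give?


E[|E(G)|] = C(183, 2)·p = 16653 · (1/1647) = 91/9.
E[α(G)] ≥ n − E[|E(G)|] = 183 − 91/9 = 1556/9.
Numerically: ≈ 172.8889.
(This is only a lower bound; the true E[α(G)] may be larger.)

E[α(G)] ≥ 1556/9 ≈ 172.8889.


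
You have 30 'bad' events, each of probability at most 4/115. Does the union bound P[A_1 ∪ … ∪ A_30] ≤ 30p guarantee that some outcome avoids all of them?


Union bound: P[∪_{i=1}^{30} A_i] ≤ Σ_i P[A_i] ≤ 30·p = 30·(4/115) = 24/23.
Numerically: 24/23 ≈ 1.043478.
Is 24/23 < 1? NO.
Since the bound 24/23 is ≥ 1, the union bound is uninformative here; it does NOT by itself certify existence.

30·p = 24/23 ≈ 1.043478; existence NOT certified by the union bound.


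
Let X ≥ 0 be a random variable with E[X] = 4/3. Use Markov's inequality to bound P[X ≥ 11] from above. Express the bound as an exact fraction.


μ = E[X] = 4/3, a = 11.
Markov: P[X ≥ 11] ≤ μ/a = (4/3)/11 = 4/33.
Numerically: ≈ 0.121212.
(Since a = 11 > μ = 1.333333, the bound 4/33 is < 1 and informative.)

P[X ≥ 11] ≤ 4/33 ≈ 0.121212.


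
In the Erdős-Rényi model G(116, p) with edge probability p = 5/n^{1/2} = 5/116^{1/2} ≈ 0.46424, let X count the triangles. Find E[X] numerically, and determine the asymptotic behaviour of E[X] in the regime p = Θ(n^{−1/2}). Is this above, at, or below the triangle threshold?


Number of potential triangles: C(116, 3) = 253460.
Each occurs with probability p³ ≈ (0.46424)³ ≈ 1.0005137e-01.
By linearity: E[X] = C(116, 3)·p³ ≈ 253460 · 1.0005137e-01 ≈ 25359.01962.
Since α = 1/2 < 1, p = c/n^{1/2} ≫ 1/n is above the triangle threshold p ~ 1/n. Asymptotically E[X] ~ (c³/6)·n^{3(1−α)} = (5³/6)·n^{1.5} → ∞; triangles are abundant w.h.p.

E[X] ≈ 25359.01962; in regime p = Θ(1/n^{1/2}) E[X] diverges (above the triangle threshold p ~ 1/n).
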